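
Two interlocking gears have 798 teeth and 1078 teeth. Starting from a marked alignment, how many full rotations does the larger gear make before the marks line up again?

They are all back at their starting positions together after one LCM of the periods.
798 = 2 × 3 × 7 × 19
1078 = 2 × 7^2 × 11
LCM(798, 1078) = 2 × 3 × 7^2 × 11 × 19 = 61446.
Rotations for period 1078: 61446 / 1078 = 57.

57 rotations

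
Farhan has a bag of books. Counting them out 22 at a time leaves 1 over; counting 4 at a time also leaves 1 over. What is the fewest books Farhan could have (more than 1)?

N − 1 must be a common multiple of 22 and 4.
22 = 2 × 11
4 = 2^2
LCM(22, 4) = 2^2 × 11 = 44.
Smallest N > 1 is LCM + 1 = 44 + 1 = 45.

45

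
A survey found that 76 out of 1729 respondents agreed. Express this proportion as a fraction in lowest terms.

76 = 2^2 × 19
1729 = 7 × 13 × 19
gcd(76, 1729) = 19.
Divide numerator and denominator by 19: 76/1729 = 4/91.

4/91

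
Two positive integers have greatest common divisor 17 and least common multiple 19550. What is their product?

For any two positive integers, gcd × lcm = product = 17 × 19550 = 332350.

332350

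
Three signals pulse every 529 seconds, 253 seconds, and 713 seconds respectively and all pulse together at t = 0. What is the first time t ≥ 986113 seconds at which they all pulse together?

Joint pulses occur at multiples of LCM(529, 253, 713).
529 = 23^2
253 = 11 × 23
713 = 23 × 31
LCM(529, 253, 713) = 11 × 23^2 × 31 = 180389.
Smallest multiple of 180389 that is ≥ 986113: ⌈986113/180389⌉ × 180389 = 6 × 180389 = 1082334.

1082334 seconds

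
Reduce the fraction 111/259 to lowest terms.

111 = 3 × 37
259 = 7 × 37
gcd(111, 259) = 37.
Divide numerator and denominator by 37: 111/259 = 3/7.

3/7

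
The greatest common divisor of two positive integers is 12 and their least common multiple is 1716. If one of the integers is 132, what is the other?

For two integers, gcd × lcm = product, so the other is (12 × 1716) / 132 = 20592 / 132 = 156.

156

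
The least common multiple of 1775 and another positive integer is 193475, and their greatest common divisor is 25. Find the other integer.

gcd × lcm = product of the two integers, so the other integer is (25 × 193475) / 1775 = 2725.

2725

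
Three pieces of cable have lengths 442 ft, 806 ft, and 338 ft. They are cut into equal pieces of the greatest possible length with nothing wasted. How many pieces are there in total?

Piece length = gcd(442, 806, 338).
442 = 2 × 13 × 17
806 = 2 × 13 × 31
338 = 2 × 13^2
gcd(442, 806, 338) = 2 × 13 = 26.
Total pieces = 442/26 + 806/26 + 338/26 = 17 + 31 + 13 = 61.

61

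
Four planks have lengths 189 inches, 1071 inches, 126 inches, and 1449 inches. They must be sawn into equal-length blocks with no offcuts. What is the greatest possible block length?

63 inches

This is the greatest common divisor of 189, 1071, 126, and 1449.
189 = 3^3 × 7
1071 = 3^2 × 7 × 17
126 = 2 × 3^2 × 7
1449 = 3^2 × 7 × 23
gcd(189, 1071, 126, 1449) = 3^2 × 7 = 63.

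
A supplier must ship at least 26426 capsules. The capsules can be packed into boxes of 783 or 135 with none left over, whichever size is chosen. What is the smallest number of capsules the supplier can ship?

The number of capsules must be a common multiple of 783 and 135, so a multiple of their LCM.
783 = 3^3 × 29
135 = 3^3 × 5
LCM(783, 135) = 3^3 × 5 × 29 = 3915.
Smallest multiple of 3915 that is ≥ 26426: ⌈26426/3915⌉ × 3915 = 7 × 3915 = 27405.

27405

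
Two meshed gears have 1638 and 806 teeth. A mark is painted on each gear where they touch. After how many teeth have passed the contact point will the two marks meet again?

The first simultaneous occurrence is after LCM of the individual periods.
1638 = 2 × 3^2 × 7 × 13
806 = 2 × 13 × 31
LCM(1638, 806) = 2 × 3^2 × 7 × 13 × 31 = 50778.

50778 teeth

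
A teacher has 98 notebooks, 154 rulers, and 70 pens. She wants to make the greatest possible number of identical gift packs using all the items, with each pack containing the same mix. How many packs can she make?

14 packs

The pack count must divide each quantity, so the greatest is gcd(98, 154, 70).
98 = 2 × 7^2
154 = 2 × 7 × 11
70 = 2 × 5 × 7
gcd(98, 154, 70) = 2 × 7 = 14.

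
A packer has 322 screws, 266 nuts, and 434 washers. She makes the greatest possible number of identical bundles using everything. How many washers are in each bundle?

31

Number of bundles = gcd(322, 266, 434).
322 = 2 × 7 × 23
266 = 2 × 7 × 19
434 = 2 × 7 × 31
gcd(322, 266, 434) = 2 × 7 = 14.
washers per bundle = 434 / 14 = 31.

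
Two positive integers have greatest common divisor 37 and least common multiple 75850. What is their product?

For any two positive integers, gcd × lcm = product = 37 × 75850 = 2806450.

2806450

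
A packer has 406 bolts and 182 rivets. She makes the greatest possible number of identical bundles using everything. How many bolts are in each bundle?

29

Number of bundles = gcd(406, 182).
406 = 2 × 7 × 29
182 = 2 × 7 × 13
gcd(406, 182) = 2 × 7 = 14.
bolts per bundle = 406 / 14 = 29.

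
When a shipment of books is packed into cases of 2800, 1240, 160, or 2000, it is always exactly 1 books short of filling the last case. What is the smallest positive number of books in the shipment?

867999

Being 1 short of a full case of size k means N ≡ −1 (mod k), i.e. N + 1 is a multiple of each size.
2800 = 2^4 × 5^2 × 7
1240 = 2^3 × 5 × 31
160 = 2^5 × 5
2000 = 2^4 × 5^3
LCM(2800, 1240, 160, 2000) = 2^5 × 5^3 × 7 × 31 = 868000.
Smallest positive N is 868000 − 1 = 867999.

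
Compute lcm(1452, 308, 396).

30492

1452 = 2^2 × 3 × 11^2
308 = 2^2 × 7 × 11
396 = 2^2 × 3^2 × 11
LCM(1452, 308, 396) = 2^2 × 3^2 × 7 × 11^2 = 30492.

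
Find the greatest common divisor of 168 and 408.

24

168 = 2^3 × 3 × 7
408 = 2^3 × 3 × 17
gcd(168, 408) = 2^3 × 3 = 24.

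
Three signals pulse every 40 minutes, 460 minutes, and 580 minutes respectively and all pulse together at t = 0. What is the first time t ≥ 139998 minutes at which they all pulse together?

160080 minutes

Joint pulses occur at multiples of LCM(40, 460, 580).
40 = 2^3 × 5
460 = 2^2 × 5 × 23
580 = 2^2 × 5 × 29
LCM(40, 460, 580) = 2^3 × 5 × 23 × 29 = 26680.
Smallest multiple of 26680 that is ≥ 139998: ⌈139998/26680⌉ × 26680 = 6 × 26680 = 160080.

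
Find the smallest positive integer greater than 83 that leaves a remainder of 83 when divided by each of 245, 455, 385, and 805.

N − 83 must be a common multiple of 245, 455, 385, and 805.
245 = 5 × 7^2
455 = 5 × 7 × 13
385 = 5 × 7 × 11
805 = 5 × 7 × 23
LCM(245, 455, 385, 805) = 5 × 7^2 × 11 × 13 × 23 = 805805.
Smallest N > 83 is LCM + 83 = 805805 + 83 = 805888.

805888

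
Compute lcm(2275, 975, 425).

116025

2275 = 5^2 × 7 × 13
975 = 3 × 5^2 × 13
425 = 5^2 × 17
LCM(2275, 975, 425) = 3 × 5^2 × 7 × 13 × 17 = 116025.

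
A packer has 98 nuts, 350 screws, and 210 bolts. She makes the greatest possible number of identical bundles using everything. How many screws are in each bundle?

Number of bundles = gcd(98, 350, 210).
98 = 2 × 7^2
350 = 2 × 5^2 × 7
210 = 2 × 3 × 5 × 7
gcd(98, 350, 210) = 2 × 7 = 14.
screws per bundle = 350 / 14 = 25.

25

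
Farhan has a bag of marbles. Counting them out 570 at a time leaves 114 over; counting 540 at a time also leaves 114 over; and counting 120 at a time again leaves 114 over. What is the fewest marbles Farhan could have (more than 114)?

N − 114 must be a common multiple of 570, 540, and 120.
570 = 2 × 3 × 5 × 19
540 = 2^2 × 3^3 × 5
120 = 2^3 × 3 × 5
LCM(570, 540, 120) = 2^3 × 3^3 × 5 × 19 = 20520.
Smallest N > 114 is LCM + 114 = 20520 + 114 = 20634.

20634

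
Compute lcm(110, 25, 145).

15950

110 = 2 × 5 × 11
25 = 5^2
145 = 5 × 29
LCM(110, 25, 145) = 2 × 5^2 × 11 × 29 = 15950.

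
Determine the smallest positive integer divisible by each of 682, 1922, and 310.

682 = 2 × 11 × 31
1922 = 2 × 31^2
310 = 2 × 5 × 31
LCM(682, 1922, 310) = 2 × 5 × 11 × 31^2 = 105710.

105710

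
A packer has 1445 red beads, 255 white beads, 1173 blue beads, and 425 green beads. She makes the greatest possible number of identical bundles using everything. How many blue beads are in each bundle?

69

Number of bundles = gcd(1445, 255, 1173, 425).
1445 = 5 × 17^2
255 = 3 × 5 × 17
1173 = 3 × 17 × 23
425 = 5^2 × 17
gcd(1445, 255, 1173, 425) = 17.
blue beads per bundle = 1173 / 17 = 69.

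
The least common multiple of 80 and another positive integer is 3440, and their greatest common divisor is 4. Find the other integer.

172

gcd × lcm = product of the two integers, so the other integer is (4 × 3440) / 80 = 172.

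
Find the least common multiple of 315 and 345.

315 = 3^2 × 5 × 7
345 = 3 × 5 × 23
LCM(315, 345) = 3^2 × 5 × 7 × 23 = 7245.

7245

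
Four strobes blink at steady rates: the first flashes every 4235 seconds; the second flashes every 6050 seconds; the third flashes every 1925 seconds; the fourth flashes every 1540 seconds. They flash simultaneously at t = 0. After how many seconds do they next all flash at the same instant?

84700 seconds

They coincide at every common multiple of the periods; the first is the LCM.
4235 = 5 × 7 × 11^2
6050 = 2 × 5^2 × 11^2
1925 = 5^2 × 7 × 11
1540 = 2^2 × 5 × 7 × 11
LCM(4235, 6050, 1925, 1540) = 2^2 × 5^2 × 7 × 11^2 = 84700.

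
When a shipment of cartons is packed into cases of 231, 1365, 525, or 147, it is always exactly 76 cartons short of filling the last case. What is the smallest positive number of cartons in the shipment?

Being 76 short of a full case of size k means N ≡ −76 (mod k), i.e. N + 76 is a multiple of each size.
231 = 3 × 7 × 11
1365 = 3 × 5 × 7 × 13
525 = 3 × 5^2 × 7
147 = 3 × 7^2
LCM(231, 1365, 525, 147) = 3 × 5^2 × 7^2 × 11 × 13 = 525525.
Smallest positive N is 525525 − 76 = 525449.

525449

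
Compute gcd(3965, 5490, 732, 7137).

61

3965 = 5 × 13 × 61
5490 = 2 × 3^2 × 5 × 61
732 = 2^2 × 3 × 61
7137 = 3^2 × 13 × 61
gcd(3965, 5490, 732, 7137) = 61.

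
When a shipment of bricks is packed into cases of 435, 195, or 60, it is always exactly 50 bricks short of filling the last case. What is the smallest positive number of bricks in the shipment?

22570

Being 50 short of a full case of size k means N ≡ −50 (mod k), i.e. N + 50 is a multiple of each size.
435 = 3 × 5 × 29
195 = 3 × 5 × 13
60 = 2^2 × 3 × 5
LCM(435, 195, 60) = 2^2 × 3 × 5 × 13 × 29 = 22620.
Smallest positive N is 22620 − 50 = 22570.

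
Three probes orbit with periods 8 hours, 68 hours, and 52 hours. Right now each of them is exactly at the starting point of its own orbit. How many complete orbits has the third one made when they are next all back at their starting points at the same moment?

All finish a whole number of cycles simultaneously at t = LCM of the periods.
8 = 2^3
68 = 2^2 × 17
52 = 2^2 × 13
LCM(8, 68, 52) = 2^3 × 13 × 17 = 1768.
Orbits for period 52: 1768 / 52 = 34.

34 orbits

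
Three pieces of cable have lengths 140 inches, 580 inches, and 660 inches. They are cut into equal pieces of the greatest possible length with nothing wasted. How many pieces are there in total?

Piece length = gcd(140, 580, 660).
140 = 2^2 × 5 × 7
580 = 2^2 × 5 × 29
660 = 2^2 × 3 × 5 × 11
gcd(140, 580, 660) = 2^2 × 5 = 20.
Total pieces = 140/20 + 580/20 + 660/20 = 7 + 29 + 33 = 69.

69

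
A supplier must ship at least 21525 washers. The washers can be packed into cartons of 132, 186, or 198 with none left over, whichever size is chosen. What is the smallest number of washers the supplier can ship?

The number of washers must be a common multiple of 132, 186, and 198, so a multiple of their LCM.
132 = 2^2 × 3 × 11
186 = 2 × 3 × 31
198 = 2 × 3^2 × 11
LCM(132, 186, 198) = 2^2 × 3^2 × 11 × 31 = 12276.
Smallest multiple of 12276 that is ≥ 21525: ⌈21525/12276⌉ × 12276 = 2 × 12276 = 24552.

24552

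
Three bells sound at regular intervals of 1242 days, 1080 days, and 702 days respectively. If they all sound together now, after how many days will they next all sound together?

322920 days

We need the least common multiple of the intervals.
1242 = 2 × 3^3 × 23
1080 = 2^3 × 3^3 × 5
702 = 2 × 3^3 × 13
LCM(1242, 1080, 702) = 2^3 × 3^3 × 5 × 13 × 23 = 322920.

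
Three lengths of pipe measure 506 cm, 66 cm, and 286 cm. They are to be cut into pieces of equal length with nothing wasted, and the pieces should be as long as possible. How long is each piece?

Each piece length must divide every original length, so the longest possible is gcd(506, 66, 286).
506 = 2 × 11 × 23
66 = 2 × 3 × 11
286 = 2 × 11 × 13
gcd(506, 66, 286) = 2 × 11 = 22.

22 cm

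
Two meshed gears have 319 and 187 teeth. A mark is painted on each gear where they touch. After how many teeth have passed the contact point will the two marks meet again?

5423 teeth

We need the least common multiple of the intervals.
319 = 11 × 29
187 = 11 × 17
LCM(319, 187) = 11 × 17 × 29 = 5423.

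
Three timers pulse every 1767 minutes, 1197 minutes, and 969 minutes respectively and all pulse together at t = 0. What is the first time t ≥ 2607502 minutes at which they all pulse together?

3154095 minutes

Joint pulses occur at multiples of LCM(1767, 1197, 969).
1767 = 3 × 19 × 31
1197 = 3^2 × 7 × 19
969 = 3 × 17 × 19
LCM(1767, 1197, 969) = 3^2 × 7 × 17 × 19 × 31 = 630819.
Smallest multiple of 630819 that is ≥ 2607502: ⌈2607502/630819⌉ × 630819 = 5 × 630819 = 3154095.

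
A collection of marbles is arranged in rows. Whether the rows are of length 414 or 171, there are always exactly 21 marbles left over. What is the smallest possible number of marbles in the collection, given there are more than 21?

7887

N − 21 must be a common multiple of 414 and 171.
414 = 2 × 3^2 × 23
171 = 3^2 × 19
LCM(414, 171) = 2 × 3^2 × 19 × 23 = 7866.
Smallest N > 21 is LCM + 21 = 7866 + 21 = 7887.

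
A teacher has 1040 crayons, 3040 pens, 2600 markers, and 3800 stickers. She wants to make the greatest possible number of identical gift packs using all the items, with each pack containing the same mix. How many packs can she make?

40 packs

The pack count must divide each quantity, so the greatest is gcd(1040, 3040, 2600, 3800).
1040 = 2^4 × 5 × 13
3040 = 2^5 × 5 × 19
2600 = 2^3 × 5^2 × 13
3800 = 2^3 × 5^2 × 19
gcd(1040, 3040, 2600, 3800) = 2^3 × 5 = 40.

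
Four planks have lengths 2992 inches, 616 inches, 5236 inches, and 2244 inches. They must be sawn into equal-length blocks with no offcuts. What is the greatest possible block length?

44 inches

This is the greatest common divisor of 2992, 616, 5236, and 2244.
2992 = 2^4 × 11 × 17
616 = 2^3 × 7 × 11
5236 = 2^2 × 7 × 11 × 17
2244 = 2^2 × 3 × 11 × 17
gcd(2992, 616, 5236, 2244) = 2^2 × 11 = 44.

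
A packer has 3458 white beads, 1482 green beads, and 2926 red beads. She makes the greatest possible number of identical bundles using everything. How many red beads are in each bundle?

Number of bundles = gcd(3458, 1482, 2926).
3458 = 2 × 7 × 13 × 19
1482 = 2 × 3 × 13 × 19
2926 = 2 × 7 × 11 × 19
gcd(3458, 1482, 2926) = 2 × 19 = 38.
red beads per bundle = 2926 / 38 = 77.

77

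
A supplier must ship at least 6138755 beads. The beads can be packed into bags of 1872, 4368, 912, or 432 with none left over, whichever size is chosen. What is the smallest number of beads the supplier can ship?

The number of beads must be a common multiple of 1872, 4368, 912, and 432, so a multiple of their LCM.
1872 = 2^4 × 3^2 × 13
4368 = 2^4 × 3 × 7 × 13
912 = 2^4 × 3 × 19
432 = 2^4 × 3^3
LCM(1872, 4368, 912, 432) = 2^4 × 3^3 × 7 × 13 × 19 = 746928.
Smallest multiple of 746928 that is ≥ 6138755: ⌈6138755/746928⌉ × 746928 = 9 × 746928 = 6722352.

6722352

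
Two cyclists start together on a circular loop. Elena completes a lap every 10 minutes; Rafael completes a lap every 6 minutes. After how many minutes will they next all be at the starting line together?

30 minutes

The first simultaneous occurrence is after LCM of the individual periods.
10 = 2 × 5
6 = 2 × 3
LCM(10, 6) = 2 × 3 × 5 = 30.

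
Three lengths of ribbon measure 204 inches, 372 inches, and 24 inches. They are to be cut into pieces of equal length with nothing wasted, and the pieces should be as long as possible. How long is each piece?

12 inches

The greatest length dividing all of 204, 372, and 24 is their gcd.
204 = 2^2 × 3 × 17
372 = 2^2 × 3 × 31
24 = 2^3 × 3
gcd(204, 372, 24) = 2^2 × 3 = 12.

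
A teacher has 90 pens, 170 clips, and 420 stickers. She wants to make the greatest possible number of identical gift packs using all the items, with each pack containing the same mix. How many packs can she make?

The pack count must divide each quantity, so the greatest is gcd(90, 170, 420).
90 = 2 × 3^2 × 5
170 = 2 × 5 × 17
420 = 2^2 × 3 × 5 × 7
gcd(90, 170, 420) = 2 × 5 = 10.

10 packs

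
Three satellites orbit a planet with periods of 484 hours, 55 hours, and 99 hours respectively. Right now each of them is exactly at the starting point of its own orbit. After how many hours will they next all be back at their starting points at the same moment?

21780 hours

They coincide at every common multiple of the periods; the first is the LCM.
484 = 2^2 × 11^2
55 = 5 × 11
99 = 3^2 × 11
LCM(484, 55, 99) = 2^2 × 3^2 × 5 × 11^2 = 21780.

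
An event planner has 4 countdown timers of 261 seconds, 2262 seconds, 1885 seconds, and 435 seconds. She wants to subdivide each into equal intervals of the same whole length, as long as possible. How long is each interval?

The interval must divide each timer length; the longest such is the gcd.
261 = 3^2 × 29
2262 = 2 × 3 × 13 × 29
1885 = 5 × 13 × 29
435 = 3 × 5 × 29
gcd(261, 2262, 1885, 435) = 29.

29 seconds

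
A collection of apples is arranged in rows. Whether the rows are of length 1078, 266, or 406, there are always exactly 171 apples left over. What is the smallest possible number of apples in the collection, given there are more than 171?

594149

N − 171 must be a common multiple of 1078, 266, and 406.
1078 = 2 × 7^2 × 11
266 = 2 × 7 × 19
406 = 2 × 7 × 29
LCM(1078, 266, 406) = 2 × 7^2 × 11 × 19 × 29 = 593978.
Smallest N > 171 is LCM + 171 = 593978 + 171 = 594149.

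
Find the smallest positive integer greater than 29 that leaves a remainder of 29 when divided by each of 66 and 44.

N − 29 must be a common multiple of 66 and 44.
66 = 2 × 3 × 11
44 = 2^2 × 11
LCM(66, 44) = 2^2 × 3 × 11 = 132.
Smallest N > 29 is LCM + 29 = 132 + 29 = 161.

161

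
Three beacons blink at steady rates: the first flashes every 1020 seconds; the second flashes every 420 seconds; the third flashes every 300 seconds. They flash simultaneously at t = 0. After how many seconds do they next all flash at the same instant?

35700 seconds

We need the least common multiple of the intervals.
1020 = 2^2 × 3 × 5 × 17
420 = 2^2 × 3 × 5 × 7
300 = 2^2 × 3 × 5^2
LCM(1020, 420, 300) = 2^2 × 3 × 5^2 × 7 × 17 = 35700.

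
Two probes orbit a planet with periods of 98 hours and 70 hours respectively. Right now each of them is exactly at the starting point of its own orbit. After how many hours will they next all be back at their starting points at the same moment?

We need the least common multiple of the intervals.
98 = 2 × 7^2
70 = 2 × 5 × 7
LCM(98, 70) = 2 × 5 × 7^2 = 490.

490 hours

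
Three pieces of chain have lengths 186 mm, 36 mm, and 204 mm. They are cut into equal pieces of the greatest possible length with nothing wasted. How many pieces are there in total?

Piece length = gcd(186, 36, 204).
186 = 2 × 3 × 31
36 = 2^2 × 3^2
204 = 2^2 × 3 × 17
gcd(186, 36, 204) = 2 × 3 = 6.
Total pieces = 186/6 + 36/6 + 204/6 = 31 + 6 + 34 = 71.

71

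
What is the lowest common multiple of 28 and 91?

28 = 2^2 × 7
91 = 7 × 13
LCM(28, 91) = 2^2 × 7 × 13 = 364.

364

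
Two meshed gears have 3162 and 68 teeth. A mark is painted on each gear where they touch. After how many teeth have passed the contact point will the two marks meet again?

They coincide at every common multiple of the periods; the first is the LCM.
3162 = 2 × 3 × 17 × 31
68 = 2^2 × 17
LCM(3162, 68) = 2^2 × 3 × 17 × 31 = 6324.

6324 teeth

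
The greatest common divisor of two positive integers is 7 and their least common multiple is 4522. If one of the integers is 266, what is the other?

For two integers, gcd × lcm = product, so the other is (7 × 4522) / 266 = 31654 / 266 = 119.

119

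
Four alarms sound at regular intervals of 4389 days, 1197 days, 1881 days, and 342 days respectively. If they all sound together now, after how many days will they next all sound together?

They coincide at every common multiple of the periods; the first is the LCM.
4389 = 3 × 7 × 11 × 19
1197 = 3^2 × 7 × 19
1881 = 3^2 × 11 × 19
342 = 2 × 3^2 × 19
LCM(4389, 1197, 1881, 342) = 2 × 3^2 × 7 × 11 × 19 = 26334.

26334 days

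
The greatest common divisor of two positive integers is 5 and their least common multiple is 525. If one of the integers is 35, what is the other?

75

For two integers, gcd × lcm = product, so the other is (5 × 525) / 35 = 2625 / 35 = 75.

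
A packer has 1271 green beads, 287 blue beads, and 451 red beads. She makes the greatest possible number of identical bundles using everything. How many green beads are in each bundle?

31

Number of bundles = gcd(1271, 287, 451).
1271 = 31 × 41
287 = 7 × 41
451 = 11 × 41
gcd(1271, 287, 451) = 41.
green beads per bundle = 1271 / 41 = 31.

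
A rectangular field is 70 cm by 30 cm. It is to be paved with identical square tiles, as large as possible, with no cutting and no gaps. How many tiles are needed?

Tile side = gcd(70, 30).
70 = 2 × 5 × 7
30 = 2 × 3 × 5
gcd(70, 30) = 2 × 5 = 10.
Tiles: (70/10) × (30/10) = 7 × 3 = 21.

21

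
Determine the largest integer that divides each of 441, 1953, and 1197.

63

441 = 3^2 × 7^2
1953 = 3^2 × 7 × 31
1197 = 3^2 × 7 × 19
gcd(441, 1953, 1197) = 3^2 × 7 = 63.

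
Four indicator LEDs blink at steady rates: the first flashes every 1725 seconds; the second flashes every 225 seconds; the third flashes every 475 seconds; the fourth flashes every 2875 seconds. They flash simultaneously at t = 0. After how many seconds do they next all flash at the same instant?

491625 seconds

We need the least common multiple of the intervals.
1725 = 3 × 5^2 × 23
225 = 3^2 × 5^2
475 = 5^2 × 19
2875 = 5^3 × 23
LCM(1725, 225, 475, 2875) = 3^2 × 5^3 × 19 × 23 = 491625.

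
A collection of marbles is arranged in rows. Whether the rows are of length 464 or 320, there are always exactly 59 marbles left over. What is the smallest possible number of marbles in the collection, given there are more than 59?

N − 59 must be a common multiple of 464 and 320.
464 = 2^4 × 29
320 = 2^6 × 5
LCM(464, 320) = 2^6 × 5 × 29 = 9280.
Smallest N > 59 is LCM + 59 = 9280 + 59 = 9339.

9339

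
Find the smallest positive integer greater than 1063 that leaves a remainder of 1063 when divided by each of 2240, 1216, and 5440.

N − 1063 must be a common multiple of 2240, 1216, and 5440.
2240 = 2^6 × 5 × 7
1216 = 2^6 × 19
5440 = 2^6 × 5 × 17
LCM(2240, 1216, 5440) = 2^6 × 5 × 7 × 17 × 19 = 723520.
Smallest N > 1063 is LCM + 1063 = 723520 + 1063 = 724583.

724583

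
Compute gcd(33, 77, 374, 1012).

33 = 3 × 11
77 = 7 × 11
374 = 2 × 11 × 17
1012 = 2^2 × 11 × 23
gcd(33, 77, 374, 1012) = 11.

11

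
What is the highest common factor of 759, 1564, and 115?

759 = 3 × 11 × 23
1564 = 2^2 × 17 × 23
115 = 5 × 23
gcd(759, 1564, 115) = 23.

23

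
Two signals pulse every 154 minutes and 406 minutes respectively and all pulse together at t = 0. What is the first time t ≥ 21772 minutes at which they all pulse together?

Joint pulses occur at multiples of LCM(154, 406).
154 = 2 × 7 × 11
406 = 2 × 7 × 29
LCM(154, 406) = 2 × 7 × 11 × 29 = 4466.
Smallest multiple of 4466 that is ≥ 21772: ⌈21772/4466⌉ × 4466 = 5 × 4466 = 22330.

22330 minutes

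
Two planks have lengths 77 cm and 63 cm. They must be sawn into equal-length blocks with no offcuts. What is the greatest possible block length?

The block length must divide every plank, so the greatest is gcd(77, 63).
77 = 7 × 11
63 = 3^2 × 7
gcd(77, 63) = 7.

7 cm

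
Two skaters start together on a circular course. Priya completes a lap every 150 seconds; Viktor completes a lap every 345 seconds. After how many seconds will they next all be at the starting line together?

3450 seconds

We need the least common multiple of the intervals.
150 = 2 × 3 × 5^2
345 = 3 × 5 × 23
LCM(150, 345) = 2 × 3 × 5^2 × 23 = 3450.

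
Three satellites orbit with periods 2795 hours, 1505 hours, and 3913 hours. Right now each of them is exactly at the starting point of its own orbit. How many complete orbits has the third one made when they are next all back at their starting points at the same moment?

5 orbits

The first common completion time is the LCM of the periods.
2795 = 5 × 13 × 43
1505 = 5 × 7 × 43
3913 = 7 × 13 × 43
LCM(2795, 1505, 3913) = 5 × 7 × 13 × 43 = 19565.
Orbits for period 3913: 19565 / 3913 = 5.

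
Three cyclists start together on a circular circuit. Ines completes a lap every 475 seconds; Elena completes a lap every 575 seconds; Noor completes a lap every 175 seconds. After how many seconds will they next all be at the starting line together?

The first simultaneous occurrence is after LCM of the individual periods.
475 = 5^2 × 19
575 = 5^2 × 23
175 = 5^2 × 7
LCM(475, 575, 175) = 5^2 × 7 × 19 × 23 = 76475.

76475 seconds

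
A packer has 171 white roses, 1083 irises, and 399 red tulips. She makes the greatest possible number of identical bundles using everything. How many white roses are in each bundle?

Number of bundles = gcd(171, 1083, 399).
171 = 3^2 × 19
1083 = 3 × 19^2
399 = 3 × 7 × 19
gcd(171, 1083, 399) = 3 × 19 = 57.
white roses per bundle = 171 / 57 = 3.

3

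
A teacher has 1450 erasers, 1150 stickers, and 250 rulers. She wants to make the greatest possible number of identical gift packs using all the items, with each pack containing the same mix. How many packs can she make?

50 packs

The pack count must divide each quantity, so the greatest is gcd(1450, 1150, 250).
1450 = 2 × 5^2 × 29
1150 = 2 × 5^2 × 23
250 = 2 × 5^3
gcd(1450, 1150, 250) = 2 × 5^2 = 50.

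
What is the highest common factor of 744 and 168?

744 = 2^3 × 3 × 31
168 = 2^3 × 3 × 7
gcd(744, 168) = 2^3 × 3 = 24.

24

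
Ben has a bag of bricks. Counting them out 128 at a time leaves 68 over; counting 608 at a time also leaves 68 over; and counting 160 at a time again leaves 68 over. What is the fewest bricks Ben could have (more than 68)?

12228

N − 68 must be a common multiple of 128, 608, and 160.
128 = 2^7
608 = 2^5 × 19
160 = 2^5 × 5
LCM(128, 608, 160) = 2^7 × 5 × 19 = 12160.
Smallest N > 68 is LCM + 68 = 12160 + 68 = 12228.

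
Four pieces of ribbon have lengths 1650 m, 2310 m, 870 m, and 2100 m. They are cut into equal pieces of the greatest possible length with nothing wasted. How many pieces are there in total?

Piece length = gcd(1650, 2310, 870, 2100).
1650 = 2 × 3 × 5^2 × 11
2310 = 2 × 3 × 5 × 7 × 11
870 = 2 × 3 × 5 × 29
2100 = 2^2 × 3 × 5^2 × 7
gcd(1650, 2310, 870, 2100) = 2 × 3 × 5 = 30.
Total pieces = 1650/30 + 2310/30 + 870/30 + 2100/30 = 55 + 77 + 29 + 70 = 231.

231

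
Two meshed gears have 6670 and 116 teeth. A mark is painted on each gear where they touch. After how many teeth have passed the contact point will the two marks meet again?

13340 teeth

The first simultaneous occurrence is after LCM of the individual periods.
6670 = 2 × 5 × 23 × 29
116 = 2^2 × 29
LCM(6670, 116) = 2^2 × 5 × 23 × 29 = 13340.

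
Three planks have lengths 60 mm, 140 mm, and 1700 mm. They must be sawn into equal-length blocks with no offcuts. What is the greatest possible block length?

20 mm

This is the greatest common divisor of 60, 140, and 1700.
60 = 2^2 × 3 × 5
140 = 2^2 × 5 × 7
1700 = 2^2 × 5^2 × 17
gcd(60, 140, 1700) = 2^2 × 5 = 20.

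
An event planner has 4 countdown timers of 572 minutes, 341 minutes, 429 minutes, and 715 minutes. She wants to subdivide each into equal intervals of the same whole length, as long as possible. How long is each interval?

The interval must divide each timer length; the longest such is the gcd.
572 = 2^2 × 11 × 13
341 = 11 × 31
429 = 3 × 11 × 13
715 = 5 × 11 × 13
gcd(572, 341, 429, 715) = 11.

11 minutes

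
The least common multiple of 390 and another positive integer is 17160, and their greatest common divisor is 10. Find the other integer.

440

gcd × lcm = product of the two integers, so the other integer is (10 × 17160) / 390 = 440.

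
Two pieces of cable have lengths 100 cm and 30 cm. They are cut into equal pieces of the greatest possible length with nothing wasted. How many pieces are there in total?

13

Piece length = gcd(100, 30).
100 = 2^2 × 5^2
30 = 2 × 3 × 5
gcd(100, 30) = 2 × 5 = 10.
Total pieces = 100/10 + 30/10 = 10 + 3 = 13.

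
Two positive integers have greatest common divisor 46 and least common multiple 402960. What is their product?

18536160

For any two positive integers, gcd × lcm = product = 46 × 402960 = 18536160.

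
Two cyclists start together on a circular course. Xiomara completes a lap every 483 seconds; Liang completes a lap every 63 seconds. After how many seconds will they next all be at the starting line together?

1449 seconds

They coincide at every common multiple of the periods; the first is the LCM.
483 = 3 × 7 × 23
63 = 3^2 × 7
LCM(483, 63) = 3^2 × 7 × 23 = 1449.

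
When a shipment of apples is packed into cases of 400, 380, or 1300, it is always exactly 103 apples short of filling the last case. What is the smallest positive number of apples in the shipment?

Being 103 short of a full case of size k means N ≡ −103 (mod k), i.e. N + 103 is a multiple of each size.
400 = 2^4 × 5^2
380 = 2^2 × 5 × 19
1300 = 2^2 × 5^2 × 13
LCM(400, 380, 1300) = 2^4 × 5^2 × 13 × 19 = 98800.
Smallest positive N is 98800 − 103 = 98697.

98697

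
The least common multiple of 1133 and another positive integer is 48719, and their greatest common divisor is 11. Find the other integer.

gcd × lcm = product of the two integers, so the other integer is (11 × 48719) / 1133 = 473.

473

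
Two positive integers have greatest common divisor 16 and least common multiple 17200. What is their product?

275200

For any two positive integers, gcd × lcm = product = 16 × 17200 = 275200.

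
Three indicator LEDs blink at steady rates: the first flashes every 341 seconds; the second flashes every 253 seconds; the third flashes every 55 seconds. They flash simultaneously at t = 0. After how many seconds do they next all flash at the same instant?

The first simultaneous occurrence is after LCM of the individual periods.
341 = 11 × 31
253 = 11 × 23
55 = 5 × 11
LCM(341, 253, 55) = 5 × 11 × 23 × 31 = 39215.

39215 seconds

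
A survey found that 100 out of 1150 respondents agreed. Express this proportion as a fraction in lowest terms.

2/23

100 = 2^2 × 5^2
1150 = 2 × 5^2 × 23
gcd(100, 1150) = 2 × 5^2 = 50.
Divide numerator and denominator by 50: 100/1150 = 2/23.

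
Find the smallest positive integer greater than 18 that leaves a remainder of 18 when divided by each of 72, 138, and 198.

N − 18 must be a common multiple of 72, 138, and 198.
72 = 2^3 × 3^2
138 = 2 × 3 × 23
198 = 2 × 3^2 × 11
LCM(72, 138, 198) = 2^3 × 3^2 × 11 × 23 = 18216.
Smallest N > 18 is LCM + 18 = 18216 + 18 = 18234.

18234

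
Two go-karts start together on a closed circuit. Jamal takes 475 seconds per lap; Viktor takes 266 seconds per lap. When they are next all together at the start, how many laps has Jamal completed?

The first common completion time is the LCM of the periods.
475 = 5^2 × 19
266 = 2 × 7 × 19
LCM(475, 266) = 2 × 5^2 × 7 × 19 = 6650.
Laps for period 475: 6650 / 475 = 14.

14 laps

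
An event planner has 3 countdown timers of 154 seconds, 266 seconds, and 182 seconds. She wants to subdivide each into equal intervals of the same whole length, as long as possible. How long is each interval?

The interval must divide each timer length; the longest such is the gcd.
154 = 2 × 7 × 11
266 = 2 × 7 × 19
182 = 2 × 7 × 13
gcd(154, 266, 182) = 2 × 7 = 14.

14 seconds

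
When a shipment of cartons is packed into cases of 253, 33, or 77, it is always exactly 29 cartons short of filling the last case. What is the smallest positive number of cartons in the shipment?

Being 29 short of a full case of size k means N ≡ −29 (mod k), i.e. N + 29 is a multiple of each size.
253 = 11 × 23
33 = 3 × 11
77 = 7 × 11
LCM(253, 33, 77) = 3 × 7 × 11 × 23 = 5313.
Smallest positive N is 5313 − 29 = 5284.

5284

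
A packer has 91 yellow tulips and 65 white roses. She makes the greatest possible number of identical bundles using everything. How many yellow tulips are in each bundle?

Number of bundles = gcd(91, 65).
91 = 7 × 13
65 = 5 × 13
gcd(91, 65) = 13.
yellow tulips per bundle = 91 / 13 = 7.

7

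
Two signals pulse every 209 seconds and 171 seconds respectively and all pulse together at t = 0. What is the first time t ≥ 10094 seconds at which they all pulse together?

Joint pulses occur at multiples of LCM(209, 171).
209 = 11 × 19
171 = 3^2 × 19
LCM(209, 171) = 3^2 × 11 × 19 = 1881.
Smallest multiple of 1881 that is ≥ 10094: ⌈10094/1881⌉ × 1881 = 6 × 1881 = 11286.

11286 seconds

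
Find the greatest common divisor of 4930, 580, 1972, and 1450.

58

4930 = 2 × 5 × 17 × 29
580 = 2^2 × 5 × 29
1972 = 2^2 × 17 × 29
1450 = 2 × 5^2 × 29
gcd(4930, 580, 1972, 1450) = 2 × 29 = 58.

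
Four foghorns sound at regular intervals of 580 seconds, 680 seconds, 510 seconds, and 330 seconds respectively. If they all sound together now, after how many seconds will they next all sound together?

650760 seconds

They coincide at every common multiple of the periods; the first is the LCM.
580 = 2^2 × 5 × 29
680 = 2^3 × 5 × 17
510 = 2 × 3 × 5 × 17
330 = 2 × 3 × 5 × 11
LCM(580, 680, 510, 330) = 2^3 × 3 × 5 × 11 × 17 × 29 = 650760.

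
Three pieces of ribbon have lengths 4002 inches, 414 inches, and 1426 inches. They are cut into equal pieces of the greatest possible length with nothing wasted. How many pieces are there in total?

127

Piece length = gcd(4002, 414, 1426).
4002 = 2 × 3 × 23 × 29
414 = 2 × 3^2 × 23
1426 = 2 × 23 × 31
gcd(4002, 414, 1426) = 2 × 23 = 46.
Total pieces = 4002/46 + 414/46 + 1426/46 = 87 + 9 + 31 = 127.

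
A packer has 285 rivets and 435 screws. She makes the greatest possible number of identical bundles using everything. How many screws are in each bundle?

29

Number of bundles = gcd(285, 435).
285 = 3 × 5 × 19
435 = 3 × 5 × 29
gcd(285, 435) = 3 × 5 = 15.
screws per bundle = 435 / 15 = 29.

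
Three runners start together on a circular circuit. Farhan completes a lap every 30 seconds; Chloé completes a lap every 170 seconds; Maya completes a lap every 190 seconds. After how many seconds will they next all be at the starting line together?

We need the least common multiple of the intervals.
30 = 2 × 3 × 5
170 = 2 × 5 × 17
190 = 2 × 5 × 19
LCM(30, 170, 190) = 2 × 3 × 5 × 17 × 19 = 9690.

9690 seconds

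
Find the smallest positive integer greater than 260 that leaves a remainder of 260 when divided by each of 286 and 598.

6838

N − 260 must be a common multiple of 286 and 598.
286 = 2 × 11 × 13
598 = 2 × 13 × 23
LCM(286, 598) = 2 × 11 × 13 × 23 = 6578.
Smallest N > 260 is LCM + 260 = 6578 + 260 = 6838.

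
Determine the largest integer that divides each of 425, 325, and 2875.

425 = 5^2 × 17
325 = 5^2 × 13
2875 = 5^3 × 23
gcd(425, 325, 2875) = 5^2 = 25.

25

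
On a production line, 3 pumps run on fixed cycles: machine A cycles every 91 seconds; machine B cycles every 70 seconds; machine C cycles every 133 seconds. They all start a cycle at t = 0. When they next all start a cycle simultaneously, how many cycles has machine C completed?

They are all back at their starting positions together after one LCM of the periods.
91 = 7 × 13
70 = 2 × 5 × 7
133 = 7 × 19
LCM(91, 70, 133) = 2 × 5 × 7 × 13 × 19 = 17290.
Cycles for period 133: 17290 / 133 = 130.

130 cycles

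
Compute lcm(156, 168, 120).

10920

156 = 2^2 × 3 × 13
168 = 2^3 × 3 × 7
120 = 2^3 × 3 × 5
LCM(156, 168, 120) = 2^3 × 3 × 5 × 7 × 13 = 10920.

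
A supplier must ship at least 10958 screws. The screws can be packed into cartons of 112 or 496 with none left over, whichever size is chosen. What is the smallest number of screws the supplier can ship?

The number of screws must be a common multiple of 112 and 496, so a multiple of their LCM.
112 = 2^4 × 7
496 = 2^4 × 31
LCM(112, 496) = 2^4 × 7 × 31 = 3472.
Smallest multiple of 3472 that is ≥ 10958: ⌈10958/3472⌉ × 3472 = 4 × 3472 = 13888.

13888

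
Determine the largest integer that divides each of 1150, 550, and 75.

1150 = 2 × 5^2 × 23
550 = 2 × 5^2 × 11
75 = 3 × 5^2
gcd(1150, 550, 75) = 5^2 = 25.

25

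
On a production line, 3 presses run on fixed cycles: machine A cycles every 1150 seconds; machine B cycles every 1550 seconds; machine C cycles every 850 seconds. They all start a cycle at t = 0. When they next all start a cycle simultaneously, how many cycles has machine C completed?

713 cycles

The first common completion time is the LCM of the periods.
1150 = 2 × 5^2 × 23
1550 = 2 × 5^2 × 31
850 = 2 × 5^2 × 17
LCM(1150, 1550, 850) = 2 × 5^2 × 17 × 23 × 31 = 606050.
Cycles for period 850: 606050 / 850 = 713.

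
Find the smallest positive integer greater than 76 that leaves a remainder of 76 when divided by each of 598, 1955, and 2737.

355886

N − 76 must be a common multiple of 598, 1955, and 2737.
598 = 2 × 13 × 23
1955 = 5 × 17 × 23
2737 = 7 × 17 × 23
LCM(598, 1955, 2737) = 2 × 5 × 7 × 13 × 17 × 23 = 355810.
Smallest N > 76 is LCM + 76 = 355810 + 76 = 355886.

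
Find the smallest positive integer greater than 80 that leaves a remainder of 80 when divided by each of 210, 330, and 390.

N − 80 must be a common multiple of 210, 330, and 390.
210 = 2 × 3 × 5 × 7
330 = 2 × 3 × 5 × 11
390 = 2 × 3 × 5 × 13
LCM(210, 330, 390) = 2 × 3 × 5 × 7 × 11 × 13 = 30030.
Smallest N > 80 is LCM + 80 = 30030 + 80 = 30110.

30110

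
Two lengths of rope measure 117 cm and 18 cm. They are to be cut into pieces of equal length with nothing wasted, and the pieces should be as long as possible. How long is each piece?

9 cm

Each piece length must divide every original length, so the longest possible is gcd(117, 18).
117 = 3^2 × 13
18 = 2 × 3^2
gcd(117, 18) = 3^2 = 9.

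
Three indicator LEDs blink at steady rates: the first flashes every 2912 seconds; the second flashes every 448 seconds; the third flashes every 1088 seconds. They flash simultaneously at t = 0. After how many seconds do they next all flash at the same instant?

99008 seconds

We need the least common multiple of the intervals.
2912 = 2^5 × 7 × 13
448 = 2^6 × 7
1088 = 2^6 × 17
LCM(2912, 448, 1088) = 2^6 × 7 × 13 × 17 = 99008.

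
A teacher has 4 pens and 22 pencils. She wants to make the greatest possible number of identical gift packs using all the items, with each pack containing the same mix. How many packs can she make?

The pack count must divide each quantity, so the greatest is gcd(4, 22).
4 = 2^2
22 = 2 × 11
gcd(4, 22) = 2.

2 packs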